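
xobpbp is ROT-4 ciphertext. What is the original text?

tkxlxl

x(23): 23−4=19 → t
o(14): 14−4=10 → k
b(1): 1−4=-3≡23 → x
p(15): 15−4=11 → l
b(1): 1−4=-3≡23 → x
p(15): 15−4=11 → l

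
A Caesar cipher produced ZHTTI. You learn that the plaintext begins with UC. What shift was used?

From the crib: Z(25)−U(20)=5, so the shift is 5.

5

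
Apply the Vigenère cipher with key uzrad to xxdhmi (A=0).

rwuhpc

Repeat the key across the message: uzradu
x(23)+u(20): 43≡17 → r
x(23)+z(25): 48≡22 → w
d(3)+r(17): 20 → u
h(7)+a(0): 7 → h
m(12)+d(3): 15 → p
i(8)+u(20): 28≡2 → c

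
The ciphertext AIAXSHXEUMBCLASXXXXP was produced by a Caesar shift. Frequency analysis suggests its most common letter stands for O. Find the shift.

The most frequent ciphertext letter is X (appears 6 times).
X is position 23; O is position 14.
Shift = 9.

9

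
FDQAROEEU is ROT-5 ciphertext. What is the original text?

AYLVMJZZP

F(5): 5−5=0 → A
D(3): 3−5=-2≡24 → Y
Q(16): 16−5=11 → L
A(0): 0−5=-5≡21 → V
R(17): 17−5=12 → M
O(14): 14−5=9 → J
E(4): 4−5=-1≡25 → Z
E(4): 4−5=-1≡25 → Z
U(20): 20−5=15 → P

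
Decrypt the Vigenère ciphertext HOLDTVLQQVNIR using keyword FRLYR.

Repeat the key across the ciphertext: FRLYRFRLYRFRL
H(7)−F(5): 2 → C
O(14)−R(17): -3≡23 → X
L(11)−L(11): 0 → A
D(3)−Y(24): -21≡5 → F
T(19)−R(17): 2 → C
V(21)−F(5): 16 → Q
L(11)−R(17): -6≡20 → U
Q(16)−L(11): 5 → F
Q(16)−Y(24): -8≡18 → S
V(21)−R(17): 4 → E
N(13)−F(5): 8 → I
I(8)−R(17): -9≡17 → R
R(17)−L(11): 6 → G

CXAFCQUFSEIRG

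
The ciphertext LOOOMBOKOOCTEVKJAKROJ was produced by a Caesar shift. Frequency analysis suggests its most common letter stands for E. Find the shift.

10

The most frequent ciphertext letter is O (appears 7 times).
O is position 14; E is position 4.
Shift = 10.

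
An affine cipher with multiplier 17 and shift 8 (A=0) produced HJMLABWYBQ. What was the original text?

DXORYVKEVC

The inverse of 17 mod 26 is 23, since 17·23=391≡1. Apply D(y)=23·(y−8) mod 26:
H(7): 23·(7−8)=-23≡3 → D
J(9): 23·(9−8)=23 → X
M(12): 23·(12−8)=92≡14 → O
L(11): 23·(11−8)=69≡17 → R
A(0): 23·(0−8)=-184≡24 → Y
B(1): 23·(1−8)=-161≡21 → V
W(22): 23·(22−8)=322≡10 → K
Y(24): 23·(24−8)=368≡4 → E
B(1): 23·(1−8)=-161≡21 → V
Q(16): 23·(16−8)=184≡2 → C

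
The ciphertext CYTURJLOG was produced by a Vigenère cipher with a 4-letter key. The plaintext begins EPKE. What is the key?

YJJQ

Subtract each crib letter from the matching ciphertext letter (mod 26):
C(2)−E(4)=-2≡24 → Y
Y(24)−P(15)=9 → J
T(19)−K(10)=9 → J
U(20)−E(4)=16 → Q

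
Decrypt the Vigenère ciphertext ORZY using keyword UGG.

ULTE

Repeat the key across the ciphertext: UGGU
O(14)−U(20): -6≡20 → U
R(17)−G(6): 11 → L
Z(25)−G(6): 19 → T
Y(24)−U(20): 4 → E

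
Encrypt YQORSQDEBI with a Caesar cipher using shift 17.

PHFIJHUVSZ

Y(24): 24+17=41≡15 → P
Q(16): 16+17=33≡7 → H
O(14): 14+17=31≡5 → F
R(17): 17+17=34≡8 → I
S(18): 18+17=35≡9 → J
Q(16): 16+17=33≡7 → H
D(3): 3+17=20 → U
E(4): 4+17=21 → V
B(1): 1+17=18 → S
I(8): 8+17=25 → Z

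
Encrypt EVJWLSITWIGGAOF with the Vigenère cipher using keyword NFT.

RACJQLVYPVLZNTY

Repeat the key across the message: NFTNFTNFTNFTNFT
E(4)+N(13): 17 → R
V(21)+F(5): 26≡0 → A
J(9)+T(19): 28≡2 → C
W(22)+N(13): 35≡9 → J
L(11)+F(5): 16 → Q
S(18)+T(19): 37≡11 → L
I(8)+N(13): 21 → V
T(19)+F(5): 24 → Y
W(22)+T(19): 41≡15 → P
I(8)+N(13): 21 → V
G(6)+F(5): 11 → L
G(6)+T(19): 25 → Z
A(0)+N(13): 13 → N
O(14)+F(5): 19 → T
F(5)+T(19): 24 → Y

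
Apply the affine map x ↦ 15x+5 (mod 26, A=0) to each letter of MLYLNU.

M(12): 15·12+5=185≡3 → D
L(11): 15·11+5=170≡14 → O
Y(24): 15·24+5=365≡1 → B
L(11): 15·11+5=170≡14 → O
N(13): 15·13+5=200≡18 → S
U(20): 15·20+5=305≡19 → T

DOBOST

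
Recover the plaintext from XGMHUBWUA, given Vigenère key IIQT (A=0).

PYWOMTGBS

Repeat the key across the ciphertext: IIQTIIQTI
X(23)−I(8): 15 → P
G(6)−I(8): -2≡24 → Y
M(12)−Q(16): -4≡22 → W
H(7)−T(19): -12≡14 → O
U(20)−I(8): 12 → M
B(1)−I(8): -7≡19 → T
W(22)−Q(16): 6 → G
U(20)−T(19): 1 → B
A(0)−I(8): -8≡18 → S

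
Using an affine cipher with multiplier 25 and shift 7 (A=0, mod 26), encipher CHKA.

C(2): 25·2+7=57≡5 → F
H(7): 25·7+7=182≡0 → A
K(10): 25·10+7=257≡23 → X
A(0): 25·0+7=7 → H

FAXH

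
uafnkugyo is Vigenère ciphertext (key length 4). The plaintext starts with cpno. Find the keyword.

slsz

Subtract each crib letter from the matching ciphertext letter (mod 26):
u(20)−c(2)=18 → s
a(0)−p(15)=-15≡11 → l
f(5)−n(13)=-8≡18 → s
n(13)−o(14)=-1≡25 → z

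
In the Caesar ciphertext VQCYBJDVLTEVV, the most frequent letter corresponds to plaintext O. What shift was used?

The most frequent ciphertext letter is V (appears 4 times).
V is position 21; O is position 14.
Shift = 7.

7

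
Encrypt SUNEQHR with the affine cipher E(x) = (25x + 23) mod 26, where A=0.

S(18): 25·18+23=473≡5 → F
U(20): 25·20+23=523≡3 → D
N(13): 25·13+23=348≡10 → K
E(4): 25·4+23=123≡19 → T
Q(16): 25·16+23=423≡7 → H
H(7): 25·7+23=198≡16 → Q
R(17): 25·17+23=448≡6 → G

FDKTHQG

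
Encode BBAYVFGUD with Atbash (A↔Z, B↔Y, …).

B(1) → Y(24)
B(1) → Y(24)
A(0) → Z(25)
Y(24) → B(1)
V(21) → E(4)
F(5) → U(20)
G(6) → T(19)
U(20) → F(5)
D(3) → W(22)

YYZBEUTFW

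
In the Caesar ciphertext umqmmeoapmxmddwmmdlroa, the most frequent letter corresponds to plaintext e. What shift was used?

8

The most frequent ciphertext letter is m (appears 7 times).
m is position 12; e is position 4.
Shift = 8.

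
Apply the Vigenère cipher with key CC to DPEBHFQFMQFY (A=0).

FRGDJHSHOSHA

Repeat the key across the message: CCCCCCCCCCCC
D(3)+C(2): 5 → F
P(15)+C(2): 17 → R
E(4)+C(2): 6 → G
B(1)+C(2): 3 → D
H(7)+C(2): 9 → J
F(5)+C(2): 7 → H
Q(16)+C(2): 18 → S
F(5)+C(2): 7 → H
M(12)+C(2): 14 → O
Q(16)+C(2): 18 → S
F(5)+C(2): 7 → H
Y(24)+C(2): 26≡0 → A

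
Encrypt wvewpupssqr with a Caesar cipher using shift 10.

gfogzezccab

w(22): 22+10=32≡6 → g
v(21): 21+10=31≡5 → f
e(4): 4+10=14 → o
w(22): 22+10=32≡6 → g
p(15): 15+10=25 → z
u(20): 20+10=30≡4 → e
p(15): 15+10=25 → z
s(18): 18+10=28≡2 → c
s(18): 18+10=28≡2 → c
q(16): 16+10=26≡0 → a
r(17): 17+10=27≡1 → b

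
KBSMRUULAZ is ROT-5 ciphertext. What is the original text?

FWNHMPPGVU

K(10): 10−5=5 → F
B(1): 1−5=-4≡22 → W
S(18): 18−5=13 → N
M(12): 12−5=7 → H
R(17): 17−5=12 → M
U(20): 20−5=15 → P
U(20): 20−5=15 → P
L(11): 11−5=6 → G
A(0): 0−5=-5≡21 → V
Z(25): 25−5=20 → U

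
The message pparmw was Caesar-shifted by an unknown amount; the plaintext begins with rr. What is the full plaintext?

rrctoy

From the crib: p(15)−r(17)=-2≡24, so the shift is 24.
Subtract 24 from each ciphertext letter:
p(15): 15−24=-9≡17 → r
p(15): 15−24=-9≡17 → r
a(0): 0−24=-24≡2 → c
r(17): 17−24=-7≡19 → t
m(12): 12−24=-12≡14 → o
w(22): 22−24=-2≡24 → y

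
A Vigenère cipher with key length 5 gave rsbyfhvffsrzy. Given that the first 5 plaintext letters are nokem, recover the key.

Subtract each crib letter from the matching ciphertext letter (mod 26):
r(17)−n(13)=4 → e
s(18)−o(14)=4 → e
b(1)−k(10)=-9≡17 → r
y(24)−e(4)=20 → u
f(5)−m(12)=-7≡19 → t

eerut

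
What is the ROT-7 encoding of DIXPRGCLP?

KPEWYNJSW

D(3): 3+7=10 → K
I(8): 8+7=15 → P
X(23): 23+7=30≡4 → E
P(15): 15+7=22 → W
R(17): 17+7=24 → Y
G(6): 6+7=13 → N
C(2): 2+7=9 → J
L(11): 11+7=18 → S
P(15): 15+7=22 → W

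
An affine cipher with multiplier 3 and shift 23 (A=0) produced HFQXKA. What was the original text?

The inverse of 3 mod 26 is 9, since 3·9=27≡1. Apply D(y)=9·(y−23) mod 26:
H(7): 9·(7−23)=-144≡12 → M
F(5): 9·(5−23)=-162≡20 → U
Q(16): 9·(16−23)=-63≡15 → P
X(23): 9·(23−23)=0 → A
K(10): 9·(10−23)=-117≡13 → N
A(0): 9·(0−23)=-207≡1 → B

MUPANB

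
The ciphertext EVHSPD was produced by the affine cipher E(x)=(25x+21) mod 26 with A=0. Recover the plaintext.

The inverse of 25 mod 26 is 25, since 25·25=625≡1. Apply D(y)=25·(y−21) mod 26:
E(4): 25·(4−21)=-425≡17 → R
V(21): 25·(21−21)=0 → A
H(7): 25·(7−21)=-350≡14 → O
S(18): 25·(18−21)=-75≡3 → D
P(15): 25·(15−21)=-150≡6 → G
D(3): 25·(3−21)=-450≡18 → S

RAODGS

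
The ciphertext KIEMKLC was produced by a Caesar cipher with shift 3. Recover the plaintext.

K(10): 10−3=7 → H
I(8): 8−3=5 → F
E(4): 4−3=1 → B
M(12): 12−3=9 → J
K(10): 10−3=7 → H
L(11): 11−3=8 → I
C(2): 2−3=-1≡25 → Z

HFBJHIZ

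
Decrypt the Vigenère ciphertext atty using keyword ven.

fpgd

Repeat the key across the ciphertext: venv
a(0)−v(21): -21≡5 → f
t(19)−e(4): 15 → p
t(19)−n(13): 6 → g
y(24)−v(21): 3 → d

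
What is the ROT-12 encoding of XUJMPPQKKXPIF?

X(23): 23+12=35≡9 → J
U(20): 20+12=32≡6 → G
J(9): 9+12=21 → V
M(12): 12+12=24 → Y
P(15): 15+12=27≡1 → B
P(15): 15+12=27≡1 → B
Q(16): 16+12=28≡2 → C
K(10): 10+12=22 → W
K(10): 10+12=22 → W
X(23): 23+12=35≡9 → J
P(15): 15+12=27≡1 → B
I(8): 8+12=20 → U
F(5): 5+12=17 → R

JGVYBBCWWJBUR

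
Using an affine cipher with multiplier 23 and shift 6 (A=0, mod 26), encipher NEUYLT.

TUYMZB

N(13): 23·13+6=305≡19 → T
E(4): 23·4+6=98≡20 → U
U(20): 23·20+6=466≡24 → Y
Y(24): 23·24+6=558≡12 → M
L(11): 23·11+6=259≡25 → Z
T(19): 23·19+6=443≡1 → B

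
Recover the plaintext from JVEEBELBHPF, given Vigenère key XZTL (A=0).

MWLTEFSQKQM

Repeat the key across the ciphertext: XZTLXZTLXZT
J(9)−X(23): -14≡12 → M
V(21)−Z(25): -4≡22 → W
E(4)−T(19): -15≡11 → L
E(4)−L(11): -7≡19 → T
B(1)−X(23): -22≡4 → E
E(4)−Z(25): -21≡5 → F
L(11)−T(19): -8≡18 → S
B(1)−L(11): -10≡16 → Q
H(7)−X(23): -16≡10 → K
P(15)−Z(25): -10≡16 → Q
F(5)−T(19): -14≡12 → M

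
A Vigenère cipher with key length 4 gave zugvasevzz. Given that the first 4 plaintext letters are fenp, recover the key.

uqtg

Subtract each crib letter from the matching ciphertext letter (mod 26):
z(25)−f(5)=20 → u
u(20)−e(4)=16 → q
g(6)−n(13)=-7≡19 → t
v(21)−p(15)=6 → g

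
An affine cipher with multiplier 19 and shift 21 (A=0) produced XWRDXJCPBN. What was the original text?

WLIKWYZMOQ

The inverse of 19 mod 26 is 11, since 19·11=209≡1. Apply D(y)=11·(y−21) mod 26:
X(23): 11·(23−21)=22 → W
W(22): 11·(22−21)=11 → L
R(17): 11·(17−21)=-44≡8 → I
D(3): 11·(3−21)=-198≡10 → K
X(23): 11·(23−21)=22 → W
J(9): 11·(9−21)=-132≡24 → Y
C(2): 11·(2−21)=-209≡25 → Z
P(15): 11·(15−21)=-66≡12 → M
B(1): 11·(1−21)=-220≡14 → O
N(13): 11·(13−21)=-88≡16 → Q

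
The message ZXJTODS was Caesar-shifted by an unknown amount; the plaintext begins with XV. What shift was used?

From the crib: Z(25)−X(23)=2, so the shift is 2.

2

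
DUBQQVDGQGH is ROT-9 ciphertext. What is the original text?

D(3): 3−9=-6≡20 → U
U(20): 20−9=11 → L
B(1): 1−9=-8≡18 → S
Q(16): 16−9=7 → H
Q(16): 16−9=7 → H
V(21): 21−9=12 → M
D(3): 3−9=-6≡20 → U
G(6): 6−9=-3≡23 → X
Q(16): 16−9=7 → H
G(6): 6−9=-3≡23 → X
H(7): 7−9=-2≡24 → Y

ULSHHMUXHXY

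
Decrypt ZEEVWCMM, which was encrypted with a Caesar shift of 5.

Z(25): 25−5=20 → U
E(4): 4−5=-1≡25 → Z
E(4): 4−5=-1≡25 → Z
V(21): 21−5=16 → Q
W(22): 22−5=17 → R
C(2): 2−5=-3≡23 → X
M(12): 12−5=7 → H
M(12): 12−5=7 → H

UZZQRXHH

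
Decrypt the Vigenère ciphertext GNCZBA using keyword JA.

Repeat the key across the ciphertext: JAJAJA
G(6)−J(9): -3≡23 → X
N(13)−A(0): 13 → N
C(2)−J(9): -7≡19 → T
Z(25)−A(0): 25 → Z
B(1)−J(9): -8≡18 → S
A(0)−A(0): 0 → A

XNTZSA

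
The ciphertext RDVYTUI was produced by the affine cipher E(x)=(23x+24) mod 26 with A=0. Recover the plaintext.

The inverse of 23 mod 26 is 17, since 23·17=391≡1. Apply D(y)=17·(y−24) mod 26:
R(17): 17·(17−24)=-119≡11 → L
D(3): 17·(3−24)=-357≡7 → H
V(21): 17·(21−24)=-51≡1 → B
Y(24): 17·(24−24)=0 → A
T(19): 17·(19−24)=-85≡19 → T
U(20): 17·(20−24)=-68≡10 → K
I(8): 17·(8−24)=-272≡14 → O

LHBATKO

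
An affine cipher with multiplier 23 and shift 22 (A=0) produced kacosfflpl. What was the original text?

eqyukxxvlv

The inverse of 23 mod 26 is 17, since 23·17=391≡1. Apply D(y)=17·(y−22) mod 26:
k(10): 17·(10−22)=-204≡4 → e
a(0): 17·(0−22)=-374≡16 → q
c(2): 17·(2−22)=-340≡24 → y
o(14): 17·(14−22)=-136≡20 → u
s(18): 17·(18−22)=-68≡10 → k
f(5): 17·(5−22)=-289≡23 → x
f(5): 17·(5−22)=-289≡23 → x
l(11): 17·(11−22)=-187≡21 → v
p(15): 17·(15−22)=-119≡11 → l
l(11): 17·(11−22)=-187≡21 → v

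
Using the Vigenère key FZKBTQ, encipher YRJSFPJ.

DQTTYFO

Repeat the key across the message: FZKBTQF
Y(24)+F(5): 29≡3 → D
R(17)+Z(25): 42≡16 → Q
J(9)+K(10): 19 → T
S(18)+B(1): 19 → T
F(5)+T(19): 24 → Y
P(15)+Q(16): 31≡5 → F
J(9)+F(5): 14 → O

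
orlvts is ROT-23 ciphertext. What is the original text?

ruoywv

o(14): 14−23=-9≡17 → r
r(17): 17−23=-6≡20 → u
l(11): 11−23=-12≡14 → o
v(21): 21−23=-2≡24 → y
t(19): 19−23=-4≡22 → w
s(18): 18−23=-5≡21 → v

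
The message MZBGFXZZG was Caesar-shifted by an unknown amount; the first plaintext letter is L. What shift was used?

1

From the crib: M(12)−L(11)=1, so the shift is 1.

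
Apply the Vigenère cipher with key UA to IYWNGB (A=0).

CYQNAB

Repeat the key across the message: UAUAUA
I(8)+U(20): 28≡2 → C
Y(24)+A(0): 24 → Y
W(22)+U(20): 42≡16 → Q
N(13)+A(0): 13 → N
G(6)+U(20): 26≡0 → A
B(1)+A(0): 1 → B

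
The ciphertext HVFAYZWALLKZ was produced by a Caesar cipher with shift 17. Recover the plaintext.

QEOJHIFJUUTI

H(7): 7−17=-10≡16 → Q
V(21): 21−17=4 → E
F(5): 5−17=-12≡14 → O
A(0): 0−17=-17≡9 → J
Y(24): 24−17=7 → H
Z(25): 25−17=8 → I
W(22): 22−17=5 → F
A(0): 0−17=-17≡9 → J
L(11): 11−17=-6≡20 → U
L(11): 11−17=-6≡20 → U
K(10): 10−17=-7≡19 → T
Z(25): 25−17=8 → I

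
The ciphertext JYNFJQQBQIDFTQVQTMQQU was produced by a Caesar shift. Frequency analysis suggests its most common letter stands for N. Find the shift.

The most frequent ciphertext letter is Q (appears 7 times).
Q is position 16; N is position 13.
Shift = 3.

3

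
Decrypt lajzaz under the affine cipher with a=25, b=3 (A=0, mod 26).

sduede

The inverse of 25 mod 26 is 25, since 25·25=625≡1. Apply D(y)=25·(y−3) mod 26:
l(11): 25·(11−3)=200≡18 → s
a(0): 25·(0−3)=-75≡3 → d
j(9): 25·(9−3)=150≡20 → u
z(25): 25·(25−3)=550≡4 → e
a(0): 25·(0−3)=-75≡3 → d
z(25): 25·(25−3)=550≡4 → e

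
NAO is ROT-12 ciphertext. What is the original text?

BOC

N(13): 13−12=1 → B
A(0): 0−12=-12≡14 → O
O(14): 14−12=2 → C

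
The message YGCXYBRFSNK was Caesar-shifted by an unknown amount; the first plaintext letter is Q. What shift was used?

From the crib: Y(24)−Q(16)=8, so the shift is 8.

8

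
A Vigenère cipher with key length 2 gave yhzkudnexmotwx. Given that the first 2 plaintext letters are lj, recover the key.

ny

Subtract each crib letter from the matching ciphertext letter (mod 26):
y(24)−l(11)=13 → n
h(7)−j(9)=-2≡24 → y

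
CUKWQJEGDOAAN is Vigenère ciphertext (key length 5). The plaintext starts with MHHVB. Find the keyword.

Subtract each crib letter from the matching ciphertext letter (mod 26):
C(2)−M(12)=-10≡16 → Q
U(20)−H(7)=13 → N
K(10)−H(7)=3 → D
W(22)−V(21)=1 → B
Q(16)−B(1)=15 → P

QNDBP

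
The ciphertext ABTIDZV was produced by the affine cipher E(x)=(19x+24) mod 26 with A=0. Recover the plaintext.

WHXGDLT

The inverse of 19 mod 26 is 11, since 19·11=209≡1. Apply D(y)=11·(y−24) mod 26:
A(0): 11·(0−24)=-264≡22 → W
B(1): 11·(1−24)=-253≡7 → H
T(19): 11·(19−24)=-55≡23 → X
I(8): 11·(8−24)=-176≡6 → G
D(3): 11·(3−24)=-231≡3 → D
Z(25): 11·(25−24)=11 → L
V(21): 11·(21−24)=-33≡19 → T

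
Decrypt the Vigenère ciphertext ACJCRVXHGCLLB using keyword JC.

Repeat the key across the ciphertext: JCJCJCJCJCJCJ
A(0)−J(9): -9≡17 → R
C(2)−C(2): 0 → A
J(9)−J(9): 0 → A
C(2)−C(2): 0 → A
R(17)−J(9): 8 → I
V(21)−C(2): 19 → T
X(23)−J(9): 14 → O
H(7)−C(2): 5 → F
G(6)−J(9): -3≡23 → X
C(2)−C(2): 0 → A
L(11)−J(9): 2 → C
L(11)−C(2): 9 → J
B(1)−J(9): -8≡18 → S

RAAAITOFXACJS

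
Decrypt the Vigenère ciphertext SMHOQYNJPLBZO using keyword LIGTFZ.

Repeat the key across the ciphertext: LIGTFZLIGTFZL
S(18)−L(11): 7 → H
M(12)−I(8): 4 → E
H(7)−G(6): 1 → B
O(14)−T(19): -5≡21 → V
Q(16)−F(5): 11 → L
Y(24)−Z(25): -1≡25 → Z
N(13)−L(11): 2 → C
J(9)−I(8): 1 → B
P(15)−G(6): 9 → J
L(11)−T(19): -8≡18 → S
B(1)−F(5): -4≡22 → W
Z(25)−Z(25): 0 → A
O(14)−L(11): 3 → D

HEBVLZCBJSWAD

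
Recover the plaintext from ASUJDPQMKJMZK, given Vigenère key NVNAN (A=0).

NXHJQCVZKWZEX

Repeat the key across the ciphertext: NVNANNVNANNVN
A(0)−N(13): -13≡13 → N
S(18)−V(21): -3≡23 → X
U(20)−N(13): 7 → H
J(9)−A(0): 9 → J
D(3)−N(13): -10≡16 → Q
P(15)−N(13): 2 → C
Q(16)−V(21): -5≡21 → V
M(12)−N(13): -1≡25 → Z
K(10)−A(0): 10 → K
J(9)−N(13): -4≡22 → W
M(12)−N(13): -1≡25 → Z
Z(25)−V(21): 4 → E
K(10)−N(13): -3≡23 → X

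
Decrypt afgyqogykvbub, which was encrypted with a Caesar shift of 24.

chiasqiamxdwd

a(0): 0−24=-24≡2 → c
f(5): 5−24=-19≡7 → h
g(6): 6−24=-18≡8 → i
y(24): 24−24=0 → a
q(16): 16−24=-8≡18 → s
o(14): 14−24=-10≡16 → q
g(6): 6−24=-18≡8 → i
y(24): 24−24=0 → a
k(10): 10−24=-14≡12 → m
v(21): 21−24=-3≡23 → x
b(1): 1−24=-23≡3 → d
u(20): 20−24=-4≡22 → w
b(1): 1−24=-23≡3 → d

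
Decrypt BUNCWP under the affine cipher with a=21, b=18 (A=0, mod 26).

The inverse of 21 mod 26 is 5, since 21·5=105≡1. Apply D(y)=5·(y−18) mod 26:
B(1): 5·(1−18)=-85≡19 → T
U(20): 5·(20−18)=10 → K
N(13): 5·(13−18)=-25≡1 → B
C(2): 5·(2−18)=-80≡24 → Y
W(22): 5·(22−18)=20 → U
P(15): 5·(15−18)=-15≡11 → L

TKBYUL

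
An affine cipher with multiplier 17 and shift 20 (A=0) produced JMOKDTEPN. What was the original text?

HYSEZDWPV

The inverse of 17 mod 26 is 23, since 17·23=391≡1. Apply D(y)=23·(y−20) mod 26:
J(9): 23·(9−20)=-253≡7 → H
M(12): 23·(12−20)=-184≡24 → Y
O(14): 23·(14−20)=-138≡18 → S
K(10): 23·(10−20)=-230≡4 → E
D(3): 23·(3−20)=-391≡25 → Z
T(19): 23·(19−20)=-23≡3 → D
E(4): 23·(4−20)=-368≡22 → W
P(15): 23·(15−20)=-115≡15 → P
N(13): 23·(13−20)=-161≡21 → V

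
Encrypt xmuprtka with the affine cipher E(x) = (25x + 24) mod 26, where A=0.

bmejhfoy

x(23): 25·23+24=599≡1 → b
m(12): 25·12+24=324≡12 → m
u(20): 25·20+24=524≡4 → e
p(15): 25·15+24=399≡9 → j
r(17): 25·17+24=449≡7 → h
t(19): 25·19+24=499≡5 → f
k(10): 25·10+24=274≡14 → o
a(0): 25·0+24=24 → y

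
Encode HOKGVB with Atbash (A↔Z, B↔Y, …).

SLPTEY

H(7) → S(18)
O(14) → L(11)
K(10) → P(15)
G(6) → T(19)
V(21) → E(4)
B(1) → Y(24)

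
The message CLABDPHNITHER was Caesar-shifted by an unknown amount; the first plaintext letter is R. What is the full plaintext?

RAPQSEWCXIWTG

From the crib: C(2)−R(17)=-15≡11, so the shift is 11.
Subtract 11 from each ciphertext letter:
C(2): 2−11=-9≡17 → R
L(11): 11−11=0 → A
A(0): 0−11=-11≡15 → P
B(1): 1−11=-10≡16 → Q
D(3): 3−11=-8≡18 → S
P(15): 15−11=4 → E
H(7): 7−11=-4≡22 → W
N(13): 13−11=2 → C
I(8): 8−11=-3≡23 → X
T(19): 19−11=8 → I
H(7): 7−11=-4≡22 → W
E(4): 4−11=-7≡19 → T
R(17): 17−11=6 → G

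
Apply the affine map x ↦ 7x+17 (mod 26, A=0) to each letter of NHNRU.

N(13): 7·13+17=108≡4 → E
H(7): 7·7+17=66≡14 → O
N(13): 7·13+17=108≡4 → E
R(17): 7·17+17=136≡6 → G
U(20): 7·20+17=157≡1 → B

EOEGB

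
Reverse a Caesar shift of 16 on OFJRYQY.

YPTBIAI

O(14): 14−16=-2≡24 → Y
F(5): 5−16=-11≡15 → P
J(9): 9−16=-7≡19 → T
R(17): 17−16=1 → B
Y(24): 24−16=8 → I
Q(16): 16−16=0 → A
Y(24): 24−16=8 → I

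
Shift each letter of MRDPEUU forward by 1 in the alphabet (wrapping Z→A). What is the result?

NSEQFVV

M(12): 12+1=13 → N
R(17): 17+1=18 → S
D(3): 3+1=4 → E
P(15): 15+1=16 → Q
E(4): 4+1=5 → F
U(20): 20+1=21 → V
U(20): 20+1=21 → V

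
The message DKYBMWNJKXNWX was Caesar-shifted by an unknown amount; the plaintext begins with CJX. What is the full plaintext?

CJXALVMIJWMVW

From the crib: D(3)−C(2)=1, so the shift is 1.
Subtract 1 from each ciphertext letter:
D(3): 3−1=2 → C
K(10): 10−1=9 → J
Y(24): 24−1=23 → X
B(1): 1−1=0 → A
M(12): 12−1=11 → L
W(22): 22−1=21 → V
N(13): 13−1=12 → M
J(9): 9−1=8 → I
K(10): 10−1=9 → J
X(23): 23−1=22 → W
N(13): 13−1=12 → M
W(22): 22−1=21 → V
X(23): 23−1=22 → W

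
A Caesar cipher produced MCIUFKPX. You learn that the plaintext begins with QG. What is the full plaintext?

From the crib: M(12)−Q(16)=-4≡22, so the shift is 22.
Subtract 22 from each ciphertext letter:
M(12): 12−22=-10≡16 → Q
C(2): 2−22=-20≡6 → G
I(8): 8−22=-14≡12 → M
U(20): 20−22=-2≡24 → Y
F(5): 5−22=-17≡9 → J
K(10): 10−22=-12≡14 → O
P(15): 15−22=-7≡19 → T
X(23): 23−22=1 → B

QGMYJOTB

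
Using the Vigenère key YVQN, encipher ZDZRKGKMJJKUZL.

Repeat the key across the message: YVQNYVQNYVQNYV
Z(25)+Y(24): 49≡23 → X
D(3)+V(21): 24 → Y
Z(25)+Q(16): 41≡15 → P
R(17)+N(13): 30≡4 → E
K(10)+Y(24): 34≡8 → I
G(6)+V(21): 27≡1 → B
K(10)+Q(16): 26≡0 → A
M(12)+N(13): 25 → Z
J(9)+Y(24): 33≡7 → H
J(9)+V(21): 30≡4 → E
K(10)+Q(16): 26≡0 → A
U(20)+N(13): 33≡7 → H
Z(25)+Y(24): 49≡23 → X
L(11)+V(21): 32≡6 → G

XYPEIBAZHEAHXG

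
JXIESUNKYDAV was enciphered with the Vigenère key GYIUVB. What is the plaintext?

DZAKXTHMQJFU

Repeat the key across the ciphertext: GYIUVBGYIUVB
J(9)−G(6): 3 → D
X(23)−Y(24): -1≡25 → Z
I(8)−I(8): 0 → A
E(4)−U(20): -16≡10 → K
S(18)−V(21): -3≡23 → X
U(20)−B(1): 19 → T
N(13)−G(6): 7 → H
K(10)−Y(24): -14≡12 → M
Y(24)−I(8): 16 → Q
D(3)−U(20): -17≡9 → J
A(0)−V(21): -21≡5 → F
V(21)−B(1): 20 → U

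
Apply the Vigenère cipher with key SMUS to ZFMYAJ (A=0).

Repeat the key across the message: SMUSSM
Z(25)+S(18): 43≡17 → R
F(5)+M(12): 17 → R
M(12)+U(20): 32≡6 → G
Y(24)+S(18): 42≡16 → Q
A(0)+S(18): 18 → S
J(9)+M(12): 21 → V

RRGQSV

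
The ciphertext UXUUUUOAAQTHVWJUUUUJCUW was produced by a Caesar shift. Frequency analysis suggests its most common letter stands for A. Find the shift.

The most frequent ciphertext letter is U (appears 10 times).
U is position 20; A is position 0.
Shift = 20.

20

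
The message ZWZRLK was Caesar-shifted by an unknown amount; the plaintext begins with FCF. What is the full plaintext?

From the crib: Z(25)−F(5)=20, so the shift is 20.
Subtract 20 from each ciphertext letter:
Z(25): 25−20=5 → F
W(22): 22−20=2 → C
Z(25): 25−20=5 → F
R(17): 17−20=-3≡23 → X
L(11): 11−20=-9≡17 → R
K(10): 10−20=-10≡16 → Q

FCFXRQ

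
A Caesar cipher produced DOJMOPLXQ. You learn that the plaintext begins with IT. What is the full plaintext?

ITORTUQCV

From the crib: D(3)−I(8)=-5≡21, so the shift is 21.
Subtract 21 from each ciphertext letter:
D(3): 3−21=-18≡8 → I
O(14): 14−21=-7≡19 → T
J(9): 9−21=-12≡14 → O
M(12): 12−21=-9≡17 → R
O(14): 14−21=-7≡19 → T
P(15): 15−21=-6≡20 → U
L(11): 11−21=-10≡16 → Q
X(23): 23−21=2 → C
Q(16): 16−21=-5≡21 → V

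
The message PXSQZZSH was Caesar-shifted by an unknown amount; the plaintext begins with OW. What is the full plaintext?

From the crib: P(15)−O(14)=1, so the shift is 1.
Subtract 1 from each ciphertext letter:
P(15): 15−1=14 → O
X(23): 23−1=22 → W
S(18): 18−1=17 → R
Q(16): 16−1=15 → P
Z(25): 25−1=24 → Y
Z(25): 25−1=24 → Y
S(18): 18−1=17 → R
H(7): 7−1=6 → G

OWRPYYRG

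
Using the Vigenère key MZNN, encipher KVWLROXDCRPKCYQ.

WUJYDNKQOQCXOXD

Repeat the key across the message: MZNNMZNNMZNNMZN
K(10)+M(12): 22 → W
V(21)+Z(25): 46≡20 → U
W(22)+N(13): 35≡9 → J
L(11)+N(13): 24 → Y
R(17)+M(12): 29≡3 → D
O(14)+Z(25): 39≡13 → N
X(23)+N(13): 36≡10 → K
D(3)+N(13): 16 → Q
C(2)+M(12): 14 → O
R(17)+Z(25): 42≡16 → Q
P(15)+N(13): 28≡2 → C
K(10)+N(13): 23 → X
C(2)+M(12): 14 → O
Y(24)+Z(25): 49≡23 → X
Q(16)+N(13): 29≡3 → D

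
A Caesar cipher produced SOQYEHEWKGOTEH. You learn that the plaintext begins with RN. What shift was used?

From the crib: S(18)−R(17)=1, so the shift is 1.

1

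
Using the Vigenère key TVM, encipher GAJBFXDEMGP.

ZVVUAJWZYZK

Repeat the key across the message: TVMTVMTVMTV
G(6)+T(19): 25 → Z
A(0)+V(21): 21 → V
J(9)+M(12): 21 → V
B(1)+T(19): 20 → U
F(5)+V(21): 26≡0 → A
X(23)+M(12): 35≡9 → J
D(3)+T(19): 22 → W
E(4)+V(21): 25 → Z
M(12)+M(12): 24 → Y
G(6)+T(19): 25 → Z
P(15)+V(21): 36≡10 → K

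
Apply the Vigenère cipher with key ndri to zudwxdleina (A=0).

mxuekgcmvqr

Repeat the key across the message: ndrindrindr
z(25)+n(13): 38≡12 → m
u(20)+d(3): 23 → x
d(3)+r(17): 20 → u
w(22)+i(8): 30≡4 → e
x(23)+n(13): 36≡10 → k
d(3)+d(3): 6 → g
l(11)+r(17): 28≡2 → c
e(4)+i(8): 12 → m
i(8)+n(13): 21 → v
n(13)+d(3): 16 → q
a(0)+r(17): 17 → r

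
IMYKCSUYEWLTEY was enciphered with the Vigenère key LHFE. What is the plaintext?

XFTGRLPUTPGPTR

Repeat the key across the ciphertext: LHFELHFELHFELH
I(8)−L(11): -3≡23 → X
M(12)−H(7): 5 → F
Y(24)−F(5): 19 → T
K(10)−E(4): 6 → G
C(2)−L(11): -9≡17 → R
S(18)−H(7): 11 → L
U(20)−F(5): 15 → P
Y(24)−E(4): 20 → U
E(4)−L(11): -7≡19 → T
W(22)−H(7): 15 → P
L(11)−F(5): 6 → G
T(19)−E(4): 15 → P
E(4)−L(11): -7≡19 → T
Y(24)−H(7): 17 → R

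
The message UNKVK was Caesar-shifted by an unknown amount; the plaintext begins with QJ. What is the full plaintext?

QJGRG

From the crib: U(20)−Q(16)=4, so the shift is 4.
Subtract 4 from each ciphertext letter:
U(20): 20−4=16 → Q
N(13): 13−4=9 → J
K(10): 10−4=6 → G
V(21): 21−4=17 → R
K(10): 10−4=6 → G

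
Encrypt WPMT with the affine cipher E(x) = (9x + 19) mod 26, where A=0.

W(22): 9·22+19=217≡9 → J
P(15): 9·15+19=154≡24 → Y
M(12): 9·12+19=127≡23 → X
T(19): 9·19+19=190≡8 → I

JYXI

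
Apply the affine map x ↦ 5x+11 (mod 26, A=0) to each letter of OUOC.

DHDV

O(14): 5·14+11=81≡3 → D
U(20): 5·20+11=111≡7 → H
O(14): 5·14+11=81≡3 → D
C(2): 5·2+11=21 → V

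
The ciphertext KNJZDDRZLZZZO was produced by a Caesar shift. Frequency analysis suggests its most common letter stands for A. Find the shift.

25

The most frequent ciphertext letter is Z (appears 5 times).
Z is position 25; A is position 0.
Shift = 25.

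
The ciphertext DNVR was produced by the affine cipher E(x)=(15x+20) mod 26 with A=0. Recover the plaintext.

The inverse of 15 mod 26 is 7, since 15·7=105≡1. Apply D(y)=7·(y−20) mod 26:
D(3): 7·(3−20)=-119≡11 → L
N(13): 7·(13−20)=-49≡3 → D
V(21): 7·(21−20)=7 → H
R(17): 7·(17−20)=-21≡5 → F

LDHF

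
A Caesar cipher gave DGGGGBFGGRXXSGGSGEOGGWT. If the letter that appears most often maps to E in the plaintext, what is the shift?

The most frequent ciphertext letter is G (appears 11 times).
G is position 6; E is position 4.
Shift = 2.

2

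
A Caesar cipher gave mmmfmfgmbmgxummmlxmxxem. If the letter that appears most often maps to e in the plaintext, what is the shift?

8

The most frequent ciphertext letter is m (appears 11 times).
m is position 12; e is position 4.
Shift = 8.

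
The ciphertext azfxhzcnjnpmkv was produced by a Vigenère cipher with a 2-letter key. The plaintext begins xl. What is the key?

Subtract each crib letter from the matching ciphertext letter (mod 26):
a(0)−x(23)=-23≡3 → d
z(25)−l(11)=14 → o

do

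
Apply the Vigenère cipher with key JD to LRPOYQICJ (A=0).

Repeat the key across the message: JDJDJDJDJ
L(11)+J(9): 20 → U
R(17)+D(3): 20 → U
P(15)+J(9): 24 → Y
O(14)+D(3): 17 → R
Y(24)+J(9): 33≡7 → H
Q(16)+D(3): 19 → T
I(8)+J(9): 17 → R
C(2)+D(3): 5 → F
J(9)+J(9): 18 → S

UUYRHTRFS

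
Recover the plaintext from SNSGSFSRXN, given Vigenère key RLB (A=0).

BCRPHEBGWW

Repeat the key across the ciphertext: RLBRLBRLBR
S(18)−R(17): 1 → B
N(13)−L(11): 2 → C
S(18)−B(1): 17 → R
G(6)−R(17): -11≡15 → P
S(18)−L(11): 7 → H
F(5)−B(1): 4 → E
S(18)−R(17): 1 → B
R(17)−L(11): 6 → G
X(23)−B(1): 22 → W
N(13)−R(17): -4≡22 → W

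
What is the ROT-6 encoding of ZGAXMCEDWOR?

FMGDSIKJCUX

Z(25): 25+6=31≡5 → F
G(6): 6+6=12 → M
A(0): 0+6=6 → G
X(23): 23+6=29≡3 → D
M(12): 12+6=18 → S
C(2): 2+6=8 → I
E(4): 4+6=10 → K
D(3): 3+6=9 → J
W(22): 22+6=28≡2 → C
O(14): 14+6=20 → U
R(17): 17+6=23 → X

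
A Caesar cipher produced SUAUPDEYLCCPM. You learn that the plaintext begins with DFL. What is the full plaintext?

From the crib: S(18)−D(3)=15, so the shift is 15.
Subtract 15 from each ciphertext letter:
S(18): 18−15=3 → D
U(20): 20−15=5 → F
A(0): 0−15=-15≡11 → L
U(20): 20−15=5 → F
P(15): 15−15=0 → A
D(3): 3−15=-12≡14 → O
E(4): 4−15=-11≡15 → P
Y(24): 24−15=9 → J
L(11): 11−15=-4≡22 → W
C(2): 2−15=-13≡13 → N
C(2): 2−15=-13≡13 → N
P(15): 15−15=0 → A
M(12): 12−15=-3≡23 → X

DFLFAOPJWNNAX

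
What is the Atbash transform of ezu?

e(4) → v(21)
z(25) → a(0)
u(20) → f(5)

vaf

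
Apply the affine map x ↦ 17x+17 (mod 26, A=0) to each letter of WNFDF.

BEYQY

W(22): 17·22+17=391≡1 → B
N(13): 17·13+17=238≡4 → E
F(5): 17·5+17=102≡24 → Y
D(3): 17·3+17=68≡16 → Q
F(5): 17·5+17=102≡24 → Y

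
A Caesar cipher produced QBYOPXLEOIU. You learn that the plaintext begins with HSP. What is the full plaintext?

HSPFGOCVFZL

From the crib: Q(16)−H(7)=9, so the shift is 9.
Subtract 9 from each ciphertext letter:
Q(16): 16−9=7 → H
B(1): 1−9=-8≡18 → S
Y(24): 24−9=15 → P
O(14): 14−9=5 → F
P(15): 15−9=6 → G
X(23): 23−9=14 → O
L(11): 11−9=2 → C
E(4): 4−9=-5≡21 → V
O(14): 14−9=5 → F
I(8): 8−9=-1≡25 → Z
U(20): 20−9=11 → L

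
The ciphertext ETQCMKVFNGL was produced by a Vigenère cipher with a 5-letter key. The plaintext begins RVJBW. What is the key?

Subtract each crib letter from the matching ciphertext letter (mod 26):
E(4)−R(17)=-13≡13 → N
T(19)−V(21)=-2≡24 → Y
Q(16)−J(9)=7 → H
C(2)−B(1)=1 → B
M(12)−W(22)=-10≡16 → Q

NYHBQ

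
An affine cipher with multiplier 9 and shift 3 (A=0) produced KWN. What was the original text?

VFE

The inverse of 9 mod 26 is 3, since 9·3=27≡1. Apply D(y)=3·(y−3) mod 26:
K(10): 3·(10−3)=21 → V
W(22): 3·(22−3)=57≡5 → F
N(13): 3·(13−3)=30≡4 → E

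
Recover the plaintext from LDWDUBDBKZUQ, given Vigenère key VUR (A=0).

Repeat the key across the ciphertext: VURVURVURVUR
L(11)−V(21): -10≡16 → Q
D(3)−U(20): -17≡9 → J
W(22)−R(17): 5 → F
D(3)−V(21): -18≡8 → I
U(20)−U(20): 0 → A
B(1)−R(17): -16≡10 → K
D(3)−V(21): -18≡8 → I
B(1)−U(20): -19≡7 → H
K(10)−R(17): -7≡19 → T
Z(25)−V(21): 4 → E
U(20)−U(20): 0 → A
Q(16)−R(17): -1≡25 → Z

QJFIAKIHTEAZ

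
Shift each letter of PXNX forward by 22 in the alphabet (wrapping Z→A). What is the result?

P(15): 15+22=37≡11 → L
X(23): 23+22=45≡19 → T
N(13): 13+22=35≡9 → J
X(23): 23+22=45≡19 → T

LTJT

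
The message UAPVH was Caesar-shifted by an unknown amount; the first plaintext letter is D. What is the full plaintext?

DJYEQ

From the crib: U(20)−D(3)=17, so the shift is 17.
Subtract 17 from each ciphertext letter:
U(20): 20−17=3 → D
A(0): 0−17=-17≡9 → J
P(15): 15−17=-2≡24 → Y
V(21): 21−17=4 → E
H(7): 7−17=-10≡16 → Q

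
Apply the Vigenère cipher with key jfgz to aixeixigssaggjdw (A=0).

jnddrcofbxgfpojv

Repeat the key across the message: jfgzjfgzjfgzjfgz
a(0)+j(9): 9 → j
i(8)+f(5): 13 → n
x(23)+g(6): 29≡3 → d
e(4)+z(25): 29≡3 → d
i(8)+j(9): 17 → r
x(23)+f(5): 28≡2 → c
i(8)+g(6): 14 → o
g(6)+z(25): 31≡5 → f
s(18)+j(9): 27≡1 → b
s(18)+f(5): 23 → x
a(0)+g(6): 6 → g
g(6)+z(25): 31≡5 → f
g(6)+j(9): 15 → p
j(9)+f(5): 14 → o
d(3)+g(6): 9 → j
w(22)+z(25): 47≡21 → v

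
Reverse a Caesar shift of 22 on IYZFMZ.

MCDJQD

I(8): 8−22=-14≡12 → M
Y(24): 24−22=2 → C
Z(25): 25−22=3 → D
F(5): 5−22=-17≡9 → J
M(12): 12−22=-10≡16 → Q
Z(25): 25−22=3 → D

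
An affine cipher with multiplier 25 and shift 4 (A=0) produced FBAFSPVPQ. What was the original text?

The inverse of 25 mod 26 is 25, since 25·25=625≡1. Apply D(y)=25·(y−4) mod 26:
F(5): 25·(5−4)=25 → Z
B(1): 25·(1−4)=-75≡3 → D
A(0): 25·(0−4)=-100≡4 → E
F(5): 25·(5−4)=25 → Z
S(18): 25·(18−4)=350≡12 → M
P(15): 25·(15−4)=275≡15 → P
V(21): 25·(21−4)=425≡9 → J
P(15): 25·(15−4)=275≡15 → P
Q(16): 25·(16−4)=300≡14 → O

ZDEZMPJPO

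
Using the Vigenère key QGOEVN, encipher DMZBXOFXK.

TSNFSBVDY

Repeat the key across the message: QGOEVNQGO
D(3)+Q(16): 19 → T
M(12)+G(6): 18 → S
Z(25)+O(14): 39≡13 → N
B(1)+E(4): 5 → F
X(23)+V(21): 44≡18 → S
O(14)+N(13): 27≡1 → B
F(5)+Q(16): 21 → V
X(23)+G(6): 29≡3 → D
K(10)+O(14): 24 → Y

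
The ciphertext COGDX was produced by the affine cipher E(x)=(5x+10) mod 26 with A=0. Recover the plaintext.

OGUJN

The inverse of 5 mod 26 is 21, since 5·21=105≡1. Apply D(y)=21·(y−10) mod 26:
C(2): 21·(2−10)=-168≡14 → O
O(14): 21·(14−10)=84≡6 → G
G(6): 21·(6−10)=-84≡20 → U
D(3): 21·(3−10)=-147≡9 → J
X(23): 21·(23−10)=273≡13 → N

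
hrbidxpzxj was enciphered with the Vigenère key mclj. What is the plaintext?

vpqzrveqlh

Repeat the key across the ciphertext: mcljmcljmc
h(7)−m(12): -5≡21 → v
r(17)−c(2): 15 → p
b(1)−l(11): -10≡16 → q
i(8)−j(9): -1≡25 → z
d(3)−m(12): -9≡17 → r
x(23)−c(2): 21 → v
p(15)−l(11): 4 → e
z(25)−j(9): 16 → q
x(23)−m(12): 11 → l
j(9)−c(2): 7 → h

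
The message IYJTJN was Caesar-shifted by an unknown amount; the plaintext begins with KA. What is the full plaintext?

KALVLP

From the crib: I(8)−K(10)=-2≡24, so the shift is 24.
Subtract 24 from each ciphertext letter:
I(8): 8−24=-16≡10 → K
Y(24): 24−24=0 → A
J(9): 9−24=-15≡11 → L
T(19): 19−24=-5≡21 → V
J(9): 9−24=-15≡11 → L
N(13): 13−24=-11≡15 → P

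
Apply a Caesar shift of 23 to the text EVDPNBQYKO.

BSAMKYNVHL

E(4): 4+23=27≡1 → B
V(21): 21+23=44≡18 → S
D(3): 3+23=26≡0 → A
P(15): 15+23=38≡12 → M
N(13): 13+23=36≡10 → K
B(1): 1+23=24 → Y
Q(16): 16+23=39≡13 → N
Y(24): 24+23=47≡21 → V
K(10): 10+23=33≡7 → H
O(14): 14+23=37≡11 → L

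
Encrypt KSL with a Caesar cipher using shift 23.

HPI

K(10): 10+23=33≡7 → H
S(18): 18+23=41≡15 → P
L(11): 11+23=34≡8 → I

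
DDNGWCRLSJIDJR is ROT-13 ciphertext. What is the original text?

QQATJPEYFWVQWE

D(3): 3−13=-10≡16 → Q
D(3): 3−13=-10≡16 → Q
N(13): 13−13=0 → A
G(6): 6−13=-7≡19 → T
W(22): 22−13=9 → J
C(2): 2−13=-11≡15 → P
R(17): 17−13=4 → E
L(11): 11−13=-2≡24 → Y
S(18): 18−13=5 → F
J(9): 9−13=-4≡22 → W
I(8): 8−13=-5≡21 → V
D(3): 3−13=-10≡16 → Q
J(9): 9−13=-4≡22 → W
R(17): 17−13=4 → E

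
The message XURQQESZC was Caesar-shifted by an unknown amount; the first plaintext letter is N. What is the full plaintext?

NKHGGUIPS

From the crib: X(23)−N(13)=10, so the shift is 10.
Subtract 10 from each ciphertext letter:
X(23): 23−10=13 → N
U(20): 20−10=10 → K
R(17): 17−10=7 → H
Q(16): 16−10=6 → G
Q(16): 16−10=6 → G
E(4): 4−10=-6≡20 → U
S(18): 18−10=8 → I
Z(25): 25−10=15 → P
C(2): 2−10=-8≡18 → S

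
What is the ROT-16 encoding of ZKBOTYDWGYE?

PAREJOTMWOU

Z(25): 25+16=41≡15 → P
K(10): 10+16=26≡0 → A
B(1): 1+16=17 → R
O(14): 14+16=30≡4 → E
T(19): 19+16=35≡9 → J
Y(24): 24+16=40≡14 → O
D(3): 3+16=19 → T
W(22): 22+16=38≡12 → M
G(6): 6+16=22 → W
Y(24): 24+16=40≡14 → O
E(4): 4+16=20 → U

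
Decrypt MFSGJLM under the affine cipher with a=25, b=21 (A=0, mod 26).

JQDPMKJ

The inverse of 25 mod 26 is 25, since 25·25=625≡1. Apply D(y)=25·(y−21) mod 26:
M(12): 25·(12−21)=-225≡9 → J
F(5): 25·(5−21)=-400≡16 → Q
S(18): 25·(18−21)=-75≡3 → D
G(6): 25·(6−21)=-375≡15 → P
J(9): 25·(9−21)=-300≡12 → M
L(11): 25·(11−21)=-250≡10 → K
M(12): 25·(12−21)=-225≡9 → J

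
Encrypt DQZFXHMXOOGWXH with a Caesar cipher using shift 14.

RENTLVALCCUKLV

D(3): 3+14=17 → R
Q(16): 16+14=30≡4 → E
Z(25): 25+14=39≡13 → N
F(5): 5+14=19 → T
X(23): 23+14=37≡11 → L
H(7): 7+14=21 → V
M(12): 12+14=26≡0 → A
X(23): 23+14=37≡11 → L
O(14): 14+14=28≡2 → C
O(14): 14+14=28≡2 → C
G(6): 6+14=20 → U
W(22): 22+14=36≡10 → K
X(23): 23+14=37≡11 → L
H(7): 7+14=21 → V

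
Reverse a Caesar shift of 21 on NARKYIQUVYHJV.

SFWPDNVZADMOA

N(13): 13−21=-8≡18 → S
A(0): 0−21=-21≡5 → F
R(17): 17−21=-4≡22 → W
K(10): 10−21=-11≡15 → P
Y(24): 24−21=3 → D
I(8): 8−21=-13≡13 → N
Q(16): 16−21=-5≡21 → V
U(20): 20−21=-1≡25 → Z
V(21): 21−21=0 → A
Y(24): 24−21=3 → D
H(7): 7−21=-14≡12 → M
J(9): 9−21=-12≡14 → O
V(21): 21−21=0 → A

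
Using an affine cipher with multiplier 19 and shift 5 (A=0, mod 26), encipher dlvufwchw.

kgovwhrih

d(3): 19·3+5=62≡10 → k
l(11): 19·11+5=214≡6 → g
v(21): 19·21+5=404≡14 → o
u(20): 19·20+5=385≡21 → v
f(5): 19·5+5=100≡22 → w
w(22): 19·22+5=423≡7 → h
c(2): 19·2+5=43≡17 → r
h(7): 19·7+5=138≡8 → i
w(22): 19·22+5=423≡7 → h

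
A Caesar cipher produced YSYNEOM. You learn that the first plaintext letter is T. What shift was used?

5

From the crib: Y(24)−T(19)=5, so the shift is 5.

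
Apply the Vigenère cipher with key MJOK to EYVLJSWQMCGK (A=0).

QHJVVBKAYLUU

Repeat the key across the message: MJOKMJOKMJOK
E(4)+M(12): 16 → Q
Y(24)+J(9): 33≡7 → H
V(21)+O(14): 35≡9 → J
L(11)+K(10): 21 → V
J(9)+M(12): 21 → V
S(18)+J(9): 27≡1 → B
W(22)+O(14): 36≡10 → K
Q(16)+K(10): 26≡0 → A
M(12)+M(12): 24 → Y
C(2)+J(9): 11 → L
G(6)+O(14): 20 → U
K(10)+K(10): 20 → U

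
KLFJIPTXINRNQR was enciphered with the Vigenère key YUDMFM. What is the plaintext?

MRCXDDVDFBMBSX

Repeat the key across the ciphertext: YUDMFMYUDMFMYU
K(10)−Y(24): -14≡12 → M
L(11)−U(20): -9≡17 → R
F(5)−D(3): 2 → C
J(9)−M(12): -3≡23 → X
I(8)−F(5): 3 → D
P(15)−M(12): 3 → D
T(19)−Y(24): -5≡21 → V
X(23)−U(20): 3 → D
I(8)−D(3): 5 → F
N(13)−M(12): 1 → B
R(17)−F(5): 12 → M
N(13)−M(12): 1 → B
Q(16)−Y(24): -8≡18 → S
R(17)−U(20): -3≡23 → X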